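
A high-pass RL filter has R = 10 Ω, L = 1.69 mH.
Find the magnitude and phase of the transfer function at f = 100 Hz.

Step 1 — Angular frequency: ω = 2π·100 = 628.3 rad/s.
Step 2 — Transfer function: H(jω) = jωL/(R + jωL).
Step 3 — Numerator jωL = j·1.062; denominator R + jωL = 10 + j1.062.
Step 4 — H = 0.01115 + j0.105.
Step 5 — Magnitude: |H| = 0.1056 (-19.5 dB); phase: φ = 83.9°.

|H| = 0.1056 (-19.5 dB), φ = 83.9°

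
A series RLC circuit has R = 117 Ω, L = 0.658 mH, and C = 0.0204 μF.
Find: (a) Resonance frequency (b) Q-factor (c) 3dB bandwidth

Step 1 — Resonance: ω₀ = 1/√(LC) = 1/√(0.000658·2.04e-08) = 2.729e+05 rad/s.
Step 2 — f₀ = ω₀/(2π) = 4.344e+04 Hz.
Step 3 — Series Q: Q = ω₀L/R = 2.729e+05·0.000658/117 = 1.535.
Step 4 — Bandwidth: Δω = ω₀/Q = 1.778e+05 rad/s; BW = Δω/(2π) = 2.83e+04 Hz.

(a) f₀ = 4.344e+04 Hz  (b) Q = 1.535  (c) BW = 2.83e+04 Hz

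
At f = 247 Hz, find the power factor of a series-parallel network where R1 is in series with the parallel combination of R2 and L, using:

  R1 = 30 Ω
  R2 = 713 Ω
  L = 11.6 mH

Step 1 — Angular frequency: ω = 2π·f = 2π·247 = 1552 rad/s.
Step 2 — Component impedances:
  R1: Z = R = 30 Ω
  R2: Z = R = 713 Ω
  L: Z = jωL = j·1552·0.0116 = 0 + j18 Ω
Step 3 — Parallel branch: R2 || L = 1/(1/R2 + 1/L) = 0.4543 + j17.99 Ω.
Step 4 — Series with R1: Z_total = R1 + (R2 || L) = 30.45 + j17.99 Ω = 35.37∠30.6° Ω.
Step 5 — Power factor: PF = cos(φ) = Re(Z)/|Z| = 30.454/35.371 = 0.861.
Step 6 — Type: Im(Z) = 17.99 ⇒ lagging (phase φ = 30.6°).

PF = 0.861 (lagging, φ = 30.6°)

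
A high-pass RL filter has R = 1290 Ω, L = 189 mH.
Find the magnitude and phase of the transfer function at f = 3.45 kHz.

Step 1 — Angular frequency: ω = 2π·3450 = 2.168e+04 rad/s.
Step 2 — Transfer function: H(jω) = jωL/(R + jωL).
Step 3 — Numerator jωL = j·4097; denominator R + jωL = 1290 + j4097.
Step 4 — H = 0.9098 + j0.2865.
Step 5 — Magnitude: |H| = 0.9538 (-0.4 dB); phase: φ = 17.5°.

|H| = 0.9538 (-0.4 dB), φ = 17.5°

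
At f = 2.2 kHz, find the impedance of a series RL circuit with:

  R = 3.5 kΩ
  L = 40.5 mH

Step 1 — Angular frequency: ω = 2π·f = 2π·2200 = 1.382e+04 rad/s.
Step 2 — Component impedances:
  R: Z = R = 3500 Ω
  L: Z = jωL = j·1.382e+04·0.0405 = 0 + j559.8 Ω
Step 3 — Series combination: Z_total = R + L = 3500 + j559.8 Ω = 3544∠9.1° Ω.

Z = 3500 + j559.8 Ω = 3544∠9.1° Ω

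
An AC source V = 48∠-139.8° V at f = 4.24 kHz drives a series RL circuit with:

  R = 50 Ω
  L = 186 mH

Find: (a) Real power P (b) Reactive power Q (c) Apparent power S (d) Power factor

Step 1 — Angular frequency: ω = 2π·f = 2π·4240 = 2.664e+04 rad/s.
Step 2 — Component impedances:
  R: Z = R = 50 Ω
  L: Z = jωL = j·2.664e+04·0.186 = 0 + j4955 Ω
Step 3 — Series combination: Z_total = R + L = 50 + j4955 Ω = 4955∠89.4° Ω.
Step 4 — Source phasor: V = 48∠-139.8° V = -36.66 - j30.98 V.
Step 5 — Current: I = V / Z = -0.006326 + j0.007335 A = 0.009686∠130.8° A.
Step 6 — Complex power: S = V·I* = 0.004691 + j0.4649 VA.
Step 7 — Real power: P = Re(S) = 0.004691 W.
Step 8 — Reactive power: Q = Im(S) = 0.4649 VAR.
Step 9 — Apparent power: |S| = 0.4649 VA.
Step 10 — Power factor: PF = P/|S| = 0.01009 (lagging).

(a) P = 0.004691 W  (b) Q = 0.4649 VAR  (c) S = 0.4649 VA  (d) PF = 0.01009 (lagging)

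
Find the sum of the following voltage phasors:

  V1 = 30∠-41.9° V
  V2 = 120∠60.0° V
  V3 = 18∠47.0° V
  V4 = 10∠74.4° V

Step 1 — Convert each phasor to rectangular form:
  V1 = 30·(cos(-41.9°) + j·sin(-41.9°)) = 22.33 - j20.03 V
  V2 = 120·(cos(60.0°) + j·sin(60.0°)) = 60 + j103.9 V
  V3 = 18·(cos(47.0°) + j·sin(47.0°)) = 12.28 + j13.16 V
  V4 = 10·(cos(74.4°) + j·sin(74.4°)) = 2.689 + j9.632 V
Step 2 — Sum components: V_total = 97.29 + j106.7 V.
Step 3 — Convert to polar: |V_total| = 144.4 V, ∠V_total = 47.6°.

V_total = 144.4∠47.6° V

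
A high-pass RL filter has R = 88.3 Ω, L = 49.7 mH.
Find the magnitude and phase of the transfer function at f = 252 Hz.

Step 1 — Angular frequency: ω = 2π·252 = 1583 rad/s.
Step 2 — Transfer function: H(jω) = jωL/(R + jωL).
Step 3 — Numerator jωL = j·78.69; denominator R + jωL = 88.3 + j78.69.
Step 4 — H = 0.4427 + j0.4967.
Step 5 — Magnitude: |H| = 0.6653 (-3.5 dB); phase: φ = 48.3°.

|H| = 0.6653 (-3.5 dB), φ = 48.3°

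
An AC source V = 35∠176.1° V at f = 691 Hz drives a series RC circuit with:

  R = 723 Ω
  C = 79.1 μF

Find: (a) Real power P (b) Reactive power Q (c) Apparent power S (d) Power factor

Step 1 — Angular frequency: ω = 2π·f = 2π·691 = 4342 rad/s.
Step 2 — Component impedances:
  R: Z = R = 723 Ω
  C: Z = 1/(jωC) = -j/(ω·C) = 0 - j2.912 Ω
Step 3 — Series combination: Z_total = R + C = 723 - j2.912 Ω = 723∠-0.2° Ω.
Step 4 — Source phasor: V = 35∠176.1° V = -34.92 + j2.381 V.
Step 5 — Current: I = V / Z = -0.04831 + j0.003098 A = 0.04841∠176.3° A.
Step 6 — Complex power: S = V·I* = 1.694 - j0.006824 VA.
Step 7 — Real power: P = Re(S) = 1.694 W.
Step 8 — Reactive power: Q = Im(S) = -0.006824 VAR.
Step 9 — Apparent power: |S| = 1.694 VA.
Step 10 — Power factor: PF = P/|S| = 1 (leading).

(a) P = 1.694 W  (b) Q = -0.006824 VAR  (c) S = 1.694 VA  (d) PF = 1 (leading)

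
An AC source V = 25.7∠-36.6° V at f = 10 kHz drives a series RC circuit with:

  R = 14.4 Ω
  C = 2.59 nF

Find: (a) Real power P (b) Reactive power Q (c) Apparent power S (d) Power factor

Step 1 — Angular frequency: ω = 2π·f = 2π·1e+04 = 6.283e+04 rad/s.
Step 2 — Component impedances:
  R: Z = R = 14.4 Ω
  C: Z = 1/(jωC) = -j/(ω·C) = 0 - j6145 Ω
Step 3 — Series combination: Z_total = R + C = 14.4 - j6145 Ω = 6145∠-89.9° Ω.
Step 4 — Source phasor: V = 25.7∠-36.6° V = 20.63 - j15.32 V.
Step 5 — Current: I = V / Z = 0.002501 + j0.003352 A = 0.004182∠53.3° A.
Step 6 — Complex power: S = V·I* = 0.0002519 - j0.1075 VA.
Step 7 — Real power: P = Re(S) = 0.0002519 W.
Step 8 — Reactive power: Q = Im(S) = -0.1075 VAR.
Step 9 — Apparent power: |S| = 0.1075 VA.
Step 10 — Power factor: PF = P/|S| = 0.002343 (leading).

(a) P = 0.0002519 W  (b) Q = -0.1075 VAR  (c) S = 0.1075 VA  (d) PF = 0.002343 (leading)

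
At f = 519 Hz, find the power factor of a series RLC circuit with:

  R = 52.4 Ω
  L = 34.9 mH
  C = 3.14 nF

Step 1 — Angular frequency: ω = 2π·f = 2π·519 = 3261 rad/s.
Step 2 — Component impedances:
  R: Z = R = 52.4 Ω
  L: Z = jωL = j·3261·0.0349 = 0 + j113.8 Ω
  C: Z = 1/(jωC) = -j/(ω·C) = 0 - j9.766e+04 Ω
Step 3 — Series combination: Z_total = R + L + C = 52.4 - j9.755e+04 Ω = 9.755e+04∠-90.0° Ω.
Step 4 — Power factor: PF = cos(φ) = Re(Z)/|Z| = 52.4/9.755e+04 = 0.0005372.
Step 5 — Type: Im(Z) = -9.755e+04 ⇒ leading (phase φ = -90.0°).

PF = 0.0005372 (leading, φ = -90.0°)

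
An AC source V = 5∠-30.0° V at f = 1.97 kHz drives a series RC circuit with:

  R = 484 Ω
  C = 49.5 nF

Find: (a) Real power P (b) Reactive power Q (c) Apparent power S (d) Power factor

Step 1 — Angular frequency: ω = 2π·f = 2π·1970 = 1.238e+04 rad/s.
Step 2 — Component impedances:
  R: Z = R = 484 Ω
  C: Z = 1/(jωC) = -j/(ω·C) = 0 - j1632 Ω
Step 3 — Series combination: Z_total = R + C = 484 - j1632 Ω = 1702∠-73.5° Ω.
Step 4 — Source phasor: V = 5∠-30.0° V = 4.33 - j2.5 V.
Step 5 — Current: I = V / Z = 0.002131 + j0.002021 A = 0.002937∠43.5° A.
Step 6 — Complex power: S = V·I* = 0.004175 - j0.01408 VA.
Step 7 — Real power: P = Re(S) = 0.004175 W.
Step 8 — Reactive power: Q = Im(S) = -0.01408 VAR.
Step 9 — Apparent power: |S| = 0.01469 VA.
Step 10 — Power factor: PF = P/|S| = 0.2843 (leading).

(a) P = 0.004175 W  (b) Q = -0.01408 VAR  (c) S = 0.01469 VA  (d) PF = 0.2843 (leading)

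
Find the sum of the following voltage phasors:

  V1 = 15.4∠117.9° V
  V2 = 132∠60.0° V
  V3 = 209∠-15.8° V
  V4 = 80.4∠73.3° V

Step 1 — Convert each phasor to rectangular form:
  V1 = 15.4·(cos(117.9°) + j·sin(117.9°)) = -7.206 + j13.61 V
  V2 = 132·(cos(60.0°) + j·sin(60.0°)) = 66 + j114.3 V
  V3 = 209·(cos(-15.8°) + j·sin(-15.8°)) = 201.1 - j56.91 V
  V4 = 80.4·(cos(73.3°) + j·sin(73.3°)) = 23.1 + j77.01 V
Step 2 — Sum components: V_total = 283 + j148 V.
Step 3 — Convert to polar: |V_total| = 319.4 V, ∠V_total = 27.6°.

V_total = 319.4∠27.6° V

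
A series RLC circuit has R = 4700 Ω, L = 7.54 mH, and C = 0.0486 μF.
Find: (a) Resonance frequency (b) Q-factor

Step 1 — Resonance condition Im(Z)=0 gives ω₀ = 1/√(LC).
Step 2 — ω₀ = 1/√(0.00754·4.86e-08) = 5.224e+04 rad/s.
Step 3 — f₀ = ω₀/(2π) = 8314 Hz.
Step 4 — Series Q: Q = ω₀L/R = 5.224e+04·0.00754/4700 = 0.0838.

(a) f₀ = 8314 Hz  (b) Q = 0.0838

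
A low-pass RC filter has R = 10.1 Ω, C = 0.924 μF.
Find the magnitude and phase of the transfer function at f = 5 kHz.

Step 1 — Angular frequency: ω = 2π·5000 = 3.142e+04 rad/s.
Step 2 — Transfer function: H(jω) = 1/(1 + jωRC).
Step 3 — Denominator: 1 + jωRC = 1 + j·3.142e+04·10.1·9.24e-07 = 1 + j0.2932.
Step 4 — H = 0.9208 - j0.27.
Step 5 — Magnitude: |H| = 0.9596 (-0.4 dB); phase: φ = -16.3°.

|H| = 0.9596 (-0.4 dB), φ = -16.3°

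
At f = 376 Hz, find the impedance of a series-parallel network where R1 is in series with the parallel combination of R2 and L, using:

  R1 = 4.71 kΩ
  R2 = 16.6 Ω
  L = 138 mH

Step 1 — Angular frequency: ω = 2π·f = 2π·376 = 2362 rad/s.
Step 2 — Component impedances:
  R1: Z = R = 4710 Ω
  R2: Z = R = 16.6 Ω
  L: Z = jωL = j·2362·0.138 = 0 + j326 Ω
Step 3 — Parallel branch: R2 || L = 1/(1/R2 + 1/L) = 16.56 + j0.843 Ω.
Step 4 — Series with R1: Z_total = R1 + (R2 || L) = 4727 + j0.843 Ω = 4727∠0.0° Ω.

Z = 4727 + j0.843 Ω = 4727∠0.0° Ω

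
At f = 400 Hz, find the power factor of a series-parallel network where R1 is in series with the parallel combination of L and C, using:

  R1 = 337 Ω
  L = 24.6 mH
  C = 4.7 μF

Step 1 — Angular frequency: ω = 2π·f = 2π·400 = 2513 rad/s.
Step 2 — Component impedances:
  R1: Z = R = 337 Ω
  L: Z = jωL = j·2513·0.0246 = 0 + j61.83 Ω
  C: Z = 1/(jωC) = -j/(ω·C) = 0 - j84.66 Ω
Step 3 — Parallel branch: L || C = 1/(1/L + 1/C) = 0 + j229.3 Ω.
Step 4 — Series with R1: Z_total = R1 + (L || C) = 337 + j229.3 Ω = 407.6∠34.2° Ω.
Step 5 — Power factor: PF = cos(φ) = Re(Z)/|Z| = 337/407.6 = 0.8268.
Step 6 — Type: Im(Z) = 229.3 ⇒ lagging (phase φ = 34.2°).

PF = 0.8268 (lagging, φ = 34.2°)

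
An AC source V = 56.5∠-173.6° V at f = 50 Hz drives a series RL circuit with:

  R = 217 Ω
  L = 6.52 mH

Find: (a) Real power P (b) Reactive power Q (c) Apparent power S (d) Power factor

Step 1 — Angular frequency: ω = 2π·f = 2π·50 = 314.2 rad/s.
Step 2 — Component impedances:
  R: Z = R = 217 Ω
  L: Z = jωL = j·314.2·0.00652 = 0 + j2.048 Ω
Step 3 — Series combination: Z_total = R + L = 217 + j2.048 Ω = 217∠0.5° Ω.
Step 4 — Source phasor: V = 56.5∠-173.6° V = -56.15 - j6.298 V.
Step 5 — Current: I = V / Z = -0.259 - j0.02658 A = 0.2604∠-174.1° A.
Step 6 — Complex power: S = V·I* = 14.71 + j0.1388 VA.
Step 7 — Real power: P = Re(S) = 14.71 W.
Step 8 — Reactive power: Q = Im(S) = 0.1388 VAR.
Step 9 — Apparent power: |S| = 14.71 VA.
Step 10 — Power factor: PF = P/|S| = 1 (lagging).

(a) P = 14.71 W  (b) Q = 0.1388 VAR  (c) S = 14.71 VA  (d) PF = 1 (lagging)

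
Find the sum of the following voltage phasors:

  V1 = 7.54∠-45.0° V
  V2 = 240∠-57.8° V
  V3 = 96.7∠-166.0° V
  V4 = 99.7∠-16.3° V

Step 1 — Convert each phasor to rectangular form:
  V1 = 7.54·(cos(-45.0°) + j·sin(-45.0°)) = 5.332 - j5.332 V
  V2 = 240·(cos(-57.8°) + j·sin(-57.8°)) = 127.9 - j203.1 V
  V3 = 96.7·(cos(-166.0°) + j·sin(-166.0°)) = -93.83 - j23.39 V
  V4 = 99.7·(cos(-16.3°) + j·sin(-16.3°)) = 95.69 - j27.98 V
Step 2 — Sum components: V_total = 135.1 - j259.8 V.
Step 3 — Convert to polar: |V_total| = 292.8 V, ∠V_total = -62.5°.

V_total = 292.8∠-62.5° V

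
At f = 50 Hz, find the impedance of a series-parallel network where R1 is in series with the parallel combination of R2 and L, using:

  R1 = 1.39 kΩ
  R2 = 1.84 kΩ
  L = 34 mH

Step 1 — Angular frequency: ω = 2π·f = 2π·50 = 314.2 rad/s.
Step 2 — Component impedances:
  R1: Z = R = 1390 Ω
  R2: Z = R = 1840 Ω
  L: Z = jωL = j·314.2·0.034 = 0 + j10.68 Ω
Step 3 — Parallel branch: R2 || L = 1/(1/R2 + 1/L) = 0.062 + j10.68 Ω.
Step 4 — Series with R1: Z_total = R1 + (R2 || L) = 1390 + j10.68 Ω = 1390∠0.4° Ω.

Z = 1390 + j10.68 Ω = 1390∠0.4° Ω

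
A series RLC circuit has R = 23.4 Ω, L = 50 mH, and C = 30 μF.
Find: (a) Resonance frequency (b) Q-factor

Step 1 — Resonance condition Im(Z)=0 gives ω₀ = 1/√(LC).
Step 2 — ω₀ = 1/√(0.05·3e-05) = 816.5 rad/s.
Step 3 — f₀ = ω₀/(2π) = 129.9 Hz.
Step 4 — Series Q: Q = ω₀L/R = 816.5·0.05/23.4 = 1.745.

(a) f₀ = 129.9 Hz  (b) Q = 1.745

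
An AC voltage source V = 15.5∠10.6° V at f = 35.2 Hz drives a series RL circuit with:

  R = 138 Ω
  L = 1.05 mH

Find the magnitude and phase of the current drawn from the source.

Step 1 — Angular frequency: ω = 2π·f = 2π·35.2 = 221.2 rad/s.
Step 2 — Component impedances:
  R: Z = R = 138 Ω
  L: Z = jωL = j·221.2·0.00105 = 0 + j0.2322 Ω
Step 3 — Series combination: Z_total = R + L = 138 + j0.2322 Ω = 138∠0.1° Ω.
Step 4 — Source phasor: V = 15.5∠10.6° V = 15.24 + j2.851 V.
Step 5 — Ohm's law: I = V / Z_total = (15.24 + j2.851) / (138 + j0.2322) = 0.1104 + j0.02048 A.
Step 6 — Convert to polar: |I| = 0.1123 A, ∠I = 10.5°.

I = 0.1123∠10.5° A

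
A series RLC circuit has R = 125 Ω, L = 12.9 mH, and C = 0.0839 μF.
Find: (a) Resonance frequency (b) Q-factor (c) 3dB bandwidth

Step 1 — Resonance condition Im(Z)=0 gives ω₀ = 1/√(LC).
Step 2 — ω₀ = 1/√(0.0129·8.39e-08) = 3.04e+04 rad/s.
Step 3 — f₀ = ω₀/(2π) = 4838 Hz.
Step 4 — Series Q: Q = ω₀L/R = 3.04e+04·0.0129/125 = 3.137.
Step 5 — 3dB bandwidth: Δω = ω₀/Q = 9690 rad/s; BW = Δω/(2π) = 1542 Hz.

(a) f₀ = 4838 Hz  (b) Q = 3.137  (c) BW = 1542 Hz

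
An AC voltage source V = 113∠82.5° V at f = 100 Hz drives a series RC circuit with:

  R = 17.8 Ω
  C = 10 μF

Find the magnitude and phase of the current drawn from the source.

Step 1 — Angular frequency: ω = 2π·f = 2π·100 = 628.3 rad/s.
Step 2 — Component impedances:
  R: Z = R = 17.8 Ω
  C: Z = 1/(jωC) = -j/(ω·C) = 0 - j159.2 Ω
Step 3 — Series combination: Z_total = R + C = 17.8 - j159.2 Ω = 160.1∠-83.6° Ω.
Step 4 — Source phasor: V = 113∠82.5° V = 14.75 + j112 V.
Step 5 — Ohm's law: I = V / Z_total = (14.75 + j112) / (17.8 - j159.2) = -0.685 + j0.1693 A.
Step 6 — Convert to polar: |I| = 0.7056 A, ∠I = 166.1°.

I = 0.7056∠166.1° A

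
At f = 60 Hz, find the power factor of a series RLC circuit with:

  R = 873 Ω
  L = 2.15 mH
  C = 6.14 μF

Step 1 — Angular frequency: ω = 2π·f = 2π·60 = 377 rad/s.
Step 2 — Component impedances:
  R: Z = R = 873 Ω
  L: Z = jωL = j·377·0.00215 = 0 + j0.8105 Ω
  C: Z = 1/(jωC) = -j/(ω·C) = 0 - j432 Ω
Step 3 — Series combination: Z_total = R + L + C = 873 - j431.2 Ω = 973.7∠-26.3° Ω.
Step 4 — Power factor: PF = cos(φ) = Re(Z)/|Z| = 873/973.7 = 0.8966.
Step 5 — Type: Im(Z) = -431.2 ⇒ leading (phase φ = -26.3°).

PF = 0.8966 (leading, φ = -26.3°)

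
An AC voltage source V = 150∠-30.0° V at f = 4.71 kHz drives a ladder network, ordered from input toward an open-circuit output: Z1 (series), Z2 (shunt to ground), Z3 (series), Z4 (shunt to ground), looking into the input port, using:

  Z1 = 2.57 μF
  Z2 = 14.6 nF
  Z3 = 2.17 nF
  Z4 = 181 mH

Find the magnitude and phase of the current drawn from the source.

Step 1 — Angular frequency: ω = 2π·f = 2π·4710 = 2.959e+04 rad/s.
Step 2 — Component impedances:
  Z1: Z = 1/(jωC) = -j/(ω·C) = 0 - j13.15 Ω
  Z2: Z = 1/(jωC) = -j/(ω·C) = 0 - j2314 Ω
  Z3: Z = 1/(jωC) = -j/(ω·C) = 0 - j1.557e+04 Ω
  Z4: Z = jωL = j·2.959e+04·0.181 = 0 + j5356 Ω
Step 3 — Ladder network (open output): work backward from the far end, alternating series and parallel combinations. Z_in = 0 - j1900 Ω = 1900∠-90.0° Ω.
Step 4 — Source phasor: V = 150∠-30.0° V = 129.9 - j75 V.
Step 5 — Ohm's law: I = V / Z_total = (129.9 - j75) / (0 - j1900) = 0.03947 + j0.06837 A.
Step 6 — Convert to polar: |I| = 0.07894 A, ∠I = 60.0°.

I = 0.07894∠60.0° A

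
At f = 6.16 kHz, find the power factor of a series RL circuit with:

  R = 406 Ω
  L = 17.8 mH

Step 1 — Angular frequency: ω = 2π·f = 2π·6160 = 3.87e+04 rad/s.
Step 2 — Component impedances:
  R: Z = R = 406 Ω
  L: Z = jωL = j·3.87e+04·0.0178 = 0 + j688.9 Ω
Step 3 — Series combination: Z_total = R + L = 406 + j688.9 Ω = 799.7∠59.5° Ω.
Step 4 — Power factor: PF = cos(φ) = Re(Z)/|Z| = 406/799.7 = 0.5077.
Step 5 — Type: Im(Z) = 688.9 ⇒ lagging (phase φ = 59.5°).

PF = 0.5077 (lagging, φ = 59.5°)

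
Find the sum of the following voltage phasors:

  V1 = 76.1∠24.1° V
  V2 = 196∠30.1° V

Step 1 — Convert each phasor to rectangular form:
  V1 = 76.1·(cos(24.1°) + j·sin(24.1°)) = 69.47 + j31.07 V
  V2 = 196·(cos(30.1°) + j·sin(30.1°)) = 169.6 + j98.3 V
Step 2 — Sum components: V_total = 239 + j129.4 V.
Step 3 — Convert to polar: |V_total| = 271.8 V, ∠V_total = 28.4°.

V_total = 271.8∠28.4° V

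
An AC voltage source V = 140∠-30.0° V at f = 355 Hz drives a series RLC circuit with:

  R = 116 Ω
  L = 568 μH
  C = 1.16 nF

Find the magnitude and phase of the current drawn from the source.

Step 1 — Angular frequency: ω = 2π·f = 2π·355 = 2231 rad/s.
Step 2 — Component impedances:
  R: Z = R = 116 Ω
  L: Z = jωL = j·2231·0.000568 = 0 + j1.267 Ω
  C: Z = 1/(jωC) = -j/(ω·C) = 0 - j3.865e+05 Ω
Step 3 — Series combination: Z_total = R + L + C = 116 - j3.865e+05 Ω = 3.865e+05∠-90.0° Ω.
Step 4 — Source phasor: V = 140∠-30.0° V = 121.2 - j70 V.
Step 5 — Ohm's law: I = V / Z_total = (121.2 - j70) / (116 - j3.865e+05) = 0.0001812 + j0.0003137 A.
Step 6 — Convert to polar: |I| = 0.0003622 A, ∠I = 60.0°.

I = 0.0003622∠60.0° A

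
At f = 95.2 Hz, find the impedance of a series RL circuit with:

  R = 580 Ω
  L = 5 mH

Step 1 — Angular frequency: ω = 2π·f = 2π·95.2 = 598.2 rad/s.
Step 2 — Component impedances:
  R: Z = R = 580 Ω
  L: Z = jωL = j·598.2·0.005 = 0 + j2.991 Ω
Step 3 — Series combination: Z_total = R + L = 580 + j2.991 Ω = 580∠0.3° Ω.

Z = 580 + j2.991 Ω = 580∠0.3° Ω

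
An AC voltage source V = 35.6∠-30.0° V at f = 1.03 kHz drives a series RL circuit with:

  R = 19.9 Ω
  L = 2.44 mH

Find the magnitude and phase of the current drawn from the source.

Step 1 — Angular frequency: ω = 2π·f = 2π·1030 = 6472 rad/s.
Step 2 — Component impedances:
  R: Z = R = 19.9 Ω
  L: Z = jωL = j·6472·0.00244 = 0 + j15.79 Ω
Step 3 — Series combination: Z_total = R + L = 19.9 + j15.79 Ω = 25.4∠38.4° Ω.
Step 4 — Source phasor: V = 35.6∠-30.0° V = 30.83 - j17.8 V.
Step 5 — Ohm's law: I = V / Z_total = (30.83 - j17.8) / (19.9 + j15.79) = 0.5151 - j1.303 A.
Step 6 — Convert to polar: |I| = 1.401 A, ∠I = -68.4°.

I = 1.401∠-68.4° A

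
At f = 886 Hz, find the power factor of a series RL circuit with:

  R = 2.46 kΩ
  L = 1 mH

Step 1 — Angular frequency: ω = 2π·f = 2π·886 = 5567 rad/s.
Step 2 — Component impedances:
  R: Z = R = 2460 Ω
  L: Z = jωL = j·5567·0.001 = 0 + j5.567 Ω
Step 3 — Series combination: Z_total = R + L = 2460 + j5.567 Ω = 2460∠0.1° Ω.
Step 4 — Power factor: PF = cos(φ) = Re(Z)/|Z| = 2460/2460 = 1.
Step 5 — Type: Im(Z) = 5.567 ⇒ lagging (phase φ = 0.1°).

PF = 1 (lagging, φ = 0.1°)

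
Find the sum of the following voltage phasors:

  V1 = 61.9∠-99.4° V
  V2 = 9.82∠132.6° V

Step 1 — Convert each phasor to rectangular form:
  V1 = 61.9·(cos(-99.4°) + j·sin(-99.4°)) = -10.11 - j61.07 V
  V2 = 9.82·(cos(132.6°) + j·sin(132.6°)) = -6.647 + j7.228 V
Step 2 — Sum components: V_total = -16.76 - j53.84 V.
Step 3 — Convert to polar: |V_total| = 56.39 V, ∠V_total = -107.3°.

V_total = 56.39∠-107.3° V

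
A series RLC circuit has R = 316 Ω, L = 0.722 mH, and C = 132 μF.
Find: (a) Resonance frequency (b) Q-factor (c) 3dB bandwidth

Step 1 — Resonance condition Im(Z)=0 gives ω₀ = 1/√(LC).
Step 2 — ω₀ = 1/√(0.000722·0.000132) = 3239 rad/s.
Step 3 — f₀ = ω₀/(2π) = 515.5 Hz.
Step 4 — Series Q: Q = ω₀L/R = 3239·0.000722/316 = 0.007401.
Step 5 — 3dB bandwidth: Δω = ω₀/Q = 4.377e+05 rad/s; BW = Δω/(2π) = 6.966e+04 Hz.

(a) f₀ = 515.5 Hz  (b) Q = 0.007401  (c) BW = 6.966e+04 Hz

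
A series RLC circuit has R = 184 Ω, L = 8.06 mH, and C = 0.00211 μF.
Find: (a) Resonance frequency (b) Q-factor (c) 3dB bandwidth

Step 1 — Resonance: ω₀ = 1/√(LC) = 1/√(0.00806·2.11e-09) = 2.425e+05 rad/s.
Step 2 — f₀ = ω₀/(2π) = 3.859e+04 Hz.
Step 3 — Series Q: Q = ω₀L/R = 2.425e+05·0.00806/184 = 10.62.
Step 4 — Bandwidth: Δω = ω₀/Q = 2.283e+04 rad/s; BW = Δω/(2π) = 3633 Hz.

(a) f₀ = 3.859e+04 Hz  (b) Q = 10.62  (c) BW = 3633 Hz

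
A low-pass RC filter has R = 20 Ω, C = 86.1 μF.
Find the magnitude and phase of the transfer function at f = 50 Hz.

Step 1 — Angular frequency: ω = 2π·50 = 314.2 rad/s.
Step 2 — Transfer function: H(jω) = 1/(1 + jωRC).
Step 3 — Denominator: 1 + jωRC = 1 + j·314.2·20·8.61e-05 = 1 + j0.541.
Step 4 — H = 0.7736 - j0.4185.
Step 5 — Magnitude: |H| = 0.8795 (-1.1 dB); phase: φ = -28.4°.

|H| = 0.8795 (-1.1 dB), φ = -28.4°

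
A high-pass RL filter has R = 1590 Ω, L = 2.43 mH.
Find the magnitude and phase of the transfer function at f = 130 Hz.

Step 1 — Angular frequency: ω = 2π·130 = 816.8 rad/s.
Step 2 — Transfer function: H(jω) = jωL/(R + jωL).
Step 3 — Numerator jωL = j·1.985; denominator R + jωL = 1590 + j1.985.
Step 4 — H = 1.558e-06 + j0.001248.
Step 5 — Magnitude: |H| = 0.001248 (-58.1 dB); phase: φ = 89.9°.

|H| = 0.001248 (-58.1 dB), φ = 89.9°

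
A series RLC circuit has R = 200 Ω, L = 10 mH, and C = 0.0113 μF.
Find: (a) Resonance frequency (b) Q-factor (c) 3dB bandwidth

Step 1 — Resonance condition Im(Z)=0 gives ω₀ = 1/√(LC).
Step 2 — ω₀ = 1/√(0.01·1.13e-08) = 9.407e+04 rad/s.
Step 3 — f₀ = ω₀/(2π) = 1.497e+04 Hz.
Step 4 — Series Q: Q = ω₀L/R = 9.407e+04·0.01/200 = 4.704.
Step 5 — 3dB bandwidth: Δω = ω₀/Q = 2e+04 rad/s; BW = Δω/(2π) = 3183 Hz.

(a) f₀ = 1.497e+04 Hz  (b) Q = 4.704  (c) BW = 3183 Hz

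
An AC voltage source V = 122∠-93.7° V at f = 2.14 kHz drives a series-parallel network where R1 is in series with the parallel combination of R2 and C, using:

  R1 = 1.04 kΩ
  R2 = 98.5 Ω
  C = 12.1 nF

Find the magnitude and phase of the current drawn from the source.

Step 1 — Angular frequency: ω = 2π·f = 2π·2140 = 1.345e+04 rad/s.
Step 2 — Component impedances:
  R1: Z = R = 1040 Ω
  R2: Z = R = 98.5 Ω
  C: Z = 1/(jωC) = -j/(ω·C) = 0 - j6146 Ω
Step 3 — Parallel branch: R2 || C = 1/(1/R2 + 1/C) = 98.47 - j1.578 Ω.
Step 4 — Series with R1: Z_total = R1 + (R2 || C) = 1138 - j1.578 Ω = 1138∠-0.1° Ω.
Step 5 — Source phasor: V = 122∠-93.7° V = -7.873 - j121.7 V.
Step 6 — Ohm's law: I = V / Z_total = (-7.873 - j121.7) / (1138 - j1.578) = -0.006767 - j0.1069 A.
Step 7 — Convert to polar: |I| = 0.1072 A, ∠I = -93.6°.

I = 0.1072∠-93.6° A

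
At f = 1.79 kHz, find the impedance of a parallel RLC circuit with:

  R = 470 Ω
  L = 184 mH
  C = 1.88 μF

Step 1 — Angular frequency: ω = 2π·f = 2π·1790 = 1.125e+04 rad/s.
Step 2 — Component impedances:
  R: Z = R = 470 Ω
  L: Z = jωL = j·1.125e+04·0.184 = 0 + j2069 Ω
  C: Z = 1/(jωC) = -j/(ω·C) = 0 - j47.29 Ω
Step 3 — Parallel combination: 1/Z_total = 1/R + 1/L + 1/C; Z_total = 4.932 - j47.89 Ω = 48.15∠-84.1° Ω.

Z = 4.932 - j47.89 Ω = 48.15∠-84.1° Ω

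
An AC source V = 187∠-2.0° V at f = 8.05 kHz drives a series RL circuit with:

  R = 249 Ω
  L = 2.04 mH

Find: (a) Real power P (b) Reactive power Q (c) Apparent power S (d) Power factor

Step 1 — Angular frequency: ω = 2π·f = 2π·8050 = 5.058e+04 rad/s.
Step 2 — Component impedances:
  R: Z = R = 249 Ω
  L: Z = jωL = j·5.058e+04·0.00204 = 0 + j103.2 Ω
Step 3 — Series combination: Z_total = R + L = 249 + j103.2 Ω = 269.5∠22.5° Ω.
Step 4 — Source phasor: V = 187∠-2.0° V = 186.9 - j6.526 V.
Step 5 — Current: I = V / Z = 0.6313 - j0.2878 A = 0.6938∠-24.5° A.
Step 6 — Complex power: S = V·I* = 119.9 + j49.67 VA.
Step 7 — Real power: P = Re(S) = 119.9 W.
Step 8 — Reactive power: Q = Im(S) = 49.67 VAR.
Step 9 — Apparent power: |S| = 129.7 VA.
Step 10 — Power factor: PF = P/|S| = 0.9238 (lagging).

(a) P = 119.9 W  (b) Q = 49.67 VAR  (c) S = 129.7 VA  (d) PF = 0.9238 (lagging)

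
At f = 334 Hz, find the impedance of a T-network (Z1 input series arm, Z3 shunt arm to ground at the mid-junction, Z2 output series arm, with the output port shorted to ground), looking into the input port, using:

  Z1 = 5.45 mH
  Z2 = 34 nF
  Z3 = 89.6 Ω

Step 1 — Angular frequency: ω = 2π·f = 2π·334 = 2099 rad/s.
Step 2 — Component impedances:
  Z1: Z = jωL = j·2099·0.00545 = 0 + j11.44 Ω
  Z2: Z = 1/(jωC) = -j/(ω·C) = 0 - j1.402e+04 Ω
  Z3: Z = R = 89.6 Ω
Step 3 — With the output port shorted to ground, the output series arm Z2 runs from the junction to ground; the shunt arm Z3 also runs from the junction to ground. They appear in parallel: Z3 || Z2 = 89.6 - j0.5728 Ω.
Step 4 — Series with input arm Z1: Z_in = Z1 + (Z3 || Z2) = 89.6 + j10.86 Ω = 90.25∠6.9° Ω.

Z = 89.6 + j10.86 Ω = 90.25∠6.9° Ω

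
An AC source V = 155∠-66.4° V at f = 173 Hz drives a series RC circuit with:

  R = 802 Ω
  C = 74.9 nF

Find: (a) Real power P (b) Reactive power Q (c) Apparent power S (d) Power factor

Step 1 — Angular frequency: ω = 2π·f = 2π·173 = 1087 rad/s.
Step 2 — Component impedances:
  R: Z = R = 802 Ω
  C: Z = 1/(jωC) = -j/(ω·C) = 0 - j1.228e+04 Ω
Step 3 — Series combination: Z_total = R + C = 802 - j1.228e+04 Ω = 1.231e+04∠-86.3° Ω.
Step 4 — Source phasor: V = 155∠-66.4° V = 62.05 - j142 V.
Step 5 — Current: I = V / Z = 0.01184 + j0.004279 A = 0.01259∠19.9° A.
Step 6 — Complex power: S = V·I* = 0.1272 - j1.948 VA.
Step 7 — Real power: P = Re(S) = 0.1272 W.
Step 8 — Reactive power: Q = Im(S) = -1.948 VAR.
Step 9 — Apparent power: |S| = 1.952 VA.
Step 10 — Power factor: PF = P/|S| = 0.06516 (leading).

(a) P = 0.1272 W  (b) Q = -1.948 VAR  (c) S = 1.952 VA  (d) PF = 0.06516 (leading)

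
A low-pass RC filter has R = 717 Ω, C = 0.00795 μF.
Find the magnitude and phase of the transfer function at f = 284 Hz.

Step 1 — Angular frequency: ω = 2π·284 = 1784 rad/s.
Step 2 — Transfer function: H(jω) = 1/(1 + jωRC).
Step 3 — Denominator: 1 + jωRC = 1 + j·1784·717·7.95e-09 = 1 + j0.01017.
Step 4 — H = 0.9999 - j0.01017.
Step 5 — Magnitude: |H| = 0.9999 (-0.0 dB); phase: φ = -0.6°.

|H| = 0.9999 (-0.0 dB), φ = -0.6°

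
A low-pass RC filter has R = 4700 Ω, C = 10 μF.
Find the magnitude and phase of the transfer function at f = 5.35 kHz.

Step 1 — Angular frequency: ω = 2π·5350 = 3.362e+04 rad/s.
Step 2 — Transfer function: H(jω) = 1/(1 + jωRC).
Step 3 — Denominator: 1 + jωRC = 1 + j·3.362e+04·4700·1e-05 = 1 + j1580.
Step 4 — H = 4.006e-07 - j0.0006329.
Step 5 — Magnitude: |H| = 0.0006329 (-64.0 dB); phase: φ = -90.0°.

|H| = 0.0006329 (-64.0 dB), φ = -90.0°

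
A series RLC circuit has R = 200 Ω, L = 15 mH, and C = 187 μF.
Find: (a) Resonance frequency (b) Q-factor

Step 1 — Resonance condition Im(Z)=0 gives ω₀ = 1/√(LC).
Step 2 — ω₀ = 1/√(0.015·0.000187) = 597.1 rad/s.
Step 3 — f₀ = ω₀/(2π) = 95.03 Hz.
Step 4 — Series Q: Q = ω₀L/R = 597.1·0.015/200 = 0.04478.

(a) f₀ = 95.03 Hz  (b) Q = 0.04478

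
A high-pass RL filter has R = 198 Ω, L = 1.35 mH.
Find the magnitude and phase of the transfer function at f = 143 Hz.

Step 1 — Angular frequency: ω = 2π·143 = 898.5 rad/s.
Step 2 — Transfer function: H(jω) = jωL/(R + jωL).
Step 3 — Numerator jωL = j·1.213; denominator R + jωL = 198 + j1.213.
Step 4 — H = 3.753e-05 + j0.006126.
Step 5 — Magnitude: |H| = 0.006126 (-44.3 dB); phase: φ = 89.6°.

|H| = 0.006126 (-44.3 dB), φ = 89.6°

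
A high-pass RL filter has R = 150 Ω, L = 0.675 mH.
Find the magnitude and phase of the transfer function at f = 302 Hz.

Step 1 — Angular frequency: ω = 2π·302 = 1898 rad/s.
Step 2 — Transfer function: H(jω) = jωL/(R + jωL).
Step 3 — Numerator jωL = j·1.281; denominator R + jωL = 150 + j1.281.
Step 4 — H = 7.291e-05 + j0.008538.
Step 5 — Magnitude: |H| = 0.008539 (-41.4 dB); phase: φ = 89.5°.

|H| = 0.008539 (-41.4 dB), φ = 89.5°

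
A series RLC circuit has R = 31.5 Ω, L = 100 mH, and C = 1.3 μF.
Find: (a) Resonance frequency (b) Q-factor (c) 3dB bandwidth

Step 1 — Resonance condition Im(Z)=0 gives ω₀ = 1/√(LC).
Step 2 — ω₀ = 1/√(0.1·1.3e-06) = 2774 rad/s.
Step 3 — f₀ = ω₀/(2π) = 441.4 Hz.
Step 4 — Series Q: Q = ω₀L/R = 2774·0.1/31.5 = 8.805.
Step 5 — 3dB bandwidth: Δω = ω₀/Q = 315 rad/s; BW = Δω/(2π) = 50.13 Hz.

(a) f₀ = 441.4 Hz  (b) Q = 8.805  (c) BW = 50.13 Hz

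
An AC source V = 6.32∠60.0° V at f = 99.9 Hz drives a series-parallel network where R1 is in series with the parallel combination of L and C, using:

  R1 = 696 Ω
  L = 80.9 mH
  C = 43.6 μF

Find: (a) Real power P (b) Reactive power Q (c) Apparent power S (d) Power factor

Step 1 — Angular frequency: ω = 2π·f = 2π·99.9 = 627.7 rad/s.
Step 2 — Component impedances:
  R1: Z = R = 696 Ω
  L: Z = jωL = j·627.7·0.0809 = 0 + j50.78 Ω
  C: Z = 1/(jωC) = -j/(ω·C) = 0 - j36.54 Ω
Step 3 — Parallel branch: L || C = 1/(1/L + 1/C) = 0 - j130.3 Ω.
Step 4 — Series with R1: Z_total = R1 + (L || C) = 696 - j130.3 Ω = 708.1∠-10.6° Ω.
Step 5 — Source phasor: V = 6.32∠60.0° V = 3.16 + j5.473 V.
Step 6 — Current: I = V / Z = 0.002964 + j0.008419 A = 0.008925∠70.6° A.
Step 7 — Complex power: S = V·I* = 0.05545 - j0.01038 VA.
Step 8 — Real power: P = Re(S) = 0.05545 W.
Step 9 — Reactive power: Q = Im(S) = -0.01038 VAR.
Step 10 — Apparent power: |S| = 0.05641 VA.
Step 11 — Power factor: PF = P/|S| = 0.9829 (leading).

(a) P = 0.05545 W  (b) Q = -0.01038 VAR  (c) S = 0.05641 VA  (d) PF = 0.9829 (leading)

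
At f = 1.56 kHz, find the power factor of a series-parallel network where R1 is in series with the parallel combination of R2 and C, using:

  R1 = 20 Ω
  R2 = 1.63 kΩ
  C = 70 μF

Step 1 — Angular frequency: ω = 2π·f = 2π·1560 = 9802 rad/s.
Step 2 — Component impedances:
  R1: Z = R = 20 Ω
  R2: Z = R = 1630 Ω
  C: Z = 1/(jωC) = -j/(ω·C) = 0 - j1.457 Ω
Step 3 — Parallel branch: R2 || C = 1/(1/R2 + 1/C) = 0.001303 - j1.457 Ω.
Step 4 — Series with R1: Z_total = R1 + (R2 || C) = 20 - j1.457 Ω = 20.05∠-4.2° Ω.
Step 5 — Power factor: PF = cos(φ) = Re(Z)/|Z| = 20.001/20.054 = 0.9974.
Step 6 — Type: Im(Z) = -1.457 ⇒ leading (phase φ = -4.2°).

PF = 0.9974 (leading, φ = -4.2°)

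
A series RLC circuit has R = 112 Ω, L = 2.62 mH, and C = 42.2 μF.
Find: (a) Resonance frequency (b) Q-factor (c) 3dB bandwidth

Step 1 — Resonance condition Im(Z)=0 gives ω₀ = 1/√(LC).
Step 2 — ω₀ = 1/√(0.00262·4.22e-05) = 3007 rad/s.
Step 3 — f₀ = ω₀/(2π) = 478.6 Hz.
Step 4 — Series Q: Q = ω₀L/R = 3007·0.00262/112 = 0.07035.
Step 5 — 3dB bandwidth: Δω = ω₀/Q = 4.275e+04 rad/s; BW = Δω/(2π) = 6804 Hz.

(a) f₀ = 478.6 Hz  (b) Q = 0.07035  (c) BW = 6804 Hz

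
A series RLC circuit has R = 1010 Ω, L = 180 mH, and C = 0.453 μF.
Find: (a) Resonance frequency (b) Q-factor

Step 1 — Resonance condition Im(Z)=0 gives ω₀ = 1/√(LC).
Step 2 — ω₀ = 1/√(0.18·4.53e-07) = 3502 rad/s.
Step 3 — f₀ = ω₀/(2π) = 557.4 Hz.
Step 4 — Series Q: Q = ω₀L/R = 3502·0.18/1010 = 0.6241.

(a) f₀ = 557.4 Hz  (b) Q = 0.6241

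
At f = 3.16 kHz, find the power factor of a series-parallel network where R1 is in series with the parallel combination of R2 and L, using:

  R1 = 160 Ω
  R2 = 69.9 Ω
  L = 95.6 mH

Step 1 — Angular frequency: ω = 2π·f = 2π·3160 = 1.985e+04 rad/s.
Step 2 — Component impedances:
  R1: Z = R = 160 Ω
  R2: Z = R = 69.9 Ω
  L: Z = jωL = j·1.985e+04·0.0956 = 0 + j1898 Ω
Step 3 — Parallel branch: R2 || L = 1/(1/R2 + 1/L) = 69.81 + j2.571 Ω.
Step 4 — Series with R1: Z_total = R1 + (R2 || L) = 229.8 + j2.571 Ω = 229.8∠0.6° Ω.
Step 5 — Power factor: PF = cos(φ) = Re(Z)/|Z| = 229.805/229.82 = 0.9999.
Step 6 — Type: Im(Z) = 2.571 ⇒ lagging (phase φ = 0.6°).

PF = 0.9999 (lagging, φ = 0.6°)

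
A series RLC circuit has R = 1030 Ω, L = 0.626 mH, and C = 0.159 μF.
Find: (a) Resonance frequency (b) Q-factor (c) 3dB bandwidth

Step 1 — Resonance condition Im(Z)=0 gives ω₀ = 1/√(LC).
Step 2 — ω₀ = 1/√(0.000626·1.59e-07) = 1.002e+05 rad/s.
Step 3 — f₀ = ω₀/(2π) = 1.595e+04 Hz.
Step 4 — Series Q: Q = ω₀L/R = 1.002e+05·0.000626/1030 = 0.06092.
Step 5 — 3dB bandwidth: Δω = ω₀/Q = 1.645e+06 rad/s; BW = Δω/(2π) = 2.619e+05 Hz.

(a) f₀ = 1.595e+04 Hz  (b) Q = 0.06092  (c) BW = 2.619e+05 Hz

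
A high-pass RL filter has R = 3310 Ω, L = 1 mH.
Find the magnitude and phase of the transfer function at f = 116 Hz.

Step 1 — Angular frequency: ω = 2π·116 = 728.8 rad/s.
Step 2 — Transfer function: H(jω) = jωL/(R + jωL).
Step 3 — Numerator jωL = j·0.7288; denominator R + jωL = 3310 + j0.7288.
Step 4 — H = 4.849e-08 + j0.0002202.
Step 5 — Magnitude: |H| = 0.0002202 (-73.1 dB); phase: φ = 90.0°.

|H| = 0.0002202 (-73.1 dB), φ = 90.0°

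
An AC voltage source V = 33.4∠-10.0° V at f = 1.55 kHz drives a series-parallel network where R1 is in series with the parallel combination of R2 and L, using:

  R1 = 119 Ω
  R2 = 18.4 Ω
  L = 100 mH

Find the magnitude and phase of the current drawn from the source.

Step 1 — Angular frequency: ω = 2π·f = 2π·1550 = 9739 rad/s.
Step 2 — Component impedances:
  R1: Z = R = 119 Ω
  R2: Z = R = 18.4 Ω
  L: Z = jωL = j·9739·0.1 = 0 + j973.9 Ω
Step 3 — Parallel branch: R2 || L = 1/(1/R2 + 1/L) = 18.39 + j0.3475 Ω.
Step 4 — Series with R1: Z_total = R1 + (R2 || L) = 137.4 + j0.3475 Ω = 137.4∠0.1° Ω.
Step 5 — Source phasor: V = 33.4∠-10.0° V = 32.89 - j5.8 V.
Step 6 — Ohm's law: I = V / Z_total = (32.89 - j5.8) / (137.4 + j0.3475) = 0.2393 - j0.04282 A.
Step 7 — Convert to polar: |I| = 0.2431 A, ∠I = -10.1°.

I = 0.2431∠-10.1° A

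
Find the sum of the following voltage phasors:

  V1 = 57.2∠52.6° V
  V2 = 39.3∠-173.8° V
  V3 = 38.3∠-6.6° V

Step 1 — Convert each phasor to rectangular form:
  V1 = 57.2·(cos(52.6°) + j·sin(52.6°)) = 34.74 + j45.44 V
  V2 = 39.3·(cos(-173.8°) + j·sin(-173.8°)) = -39.07 - j4.244 V
  V3 = 38.3·(cos(-6.6°) + j·sin(-6.6°)) = 38.05 - j4.402 V
Step 2 — Sum components: V_total = 33.72 + j36.79 V.
Step 3 — Convert to polar: |V_total| = 49.91 V, ∠V_total = 47.5°.

V_total = 49.91∠47.5° V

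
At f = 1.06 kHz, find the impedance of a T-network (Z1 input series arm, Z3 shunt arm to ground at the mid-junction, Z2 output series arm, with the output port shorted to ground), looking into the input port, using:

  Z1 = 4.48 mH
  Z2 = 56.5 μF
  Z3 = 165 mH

Step 1 — Angular frequency: ω = 2π·f = 2π·1060 = 6660 rad/s.
Step 2 — Component impedances:
  Z1: Z = jωL = j·6660·0.00448 = 0 + j29.84 Ω
  Z2: Z = 1/(jωC) = -j/(ω·C) = 0 - j2.657 Ω
  Z3: Z = jωL = j·6660·0.165 = 0 + j1099 Ω
Step 3 — With the output port shorted to ground, the output series arm Z2 runs from the junction to ground; the shunt arm Z3 also runs from the junction to ground. They appear in parallel: Z3 || Z2 = 0 - j2.664 Ω.
Step 4 — Series with input arm Z1: Z_in = Z1 + (Z3 || Z2) = 0 + j27.17 Ω = 27.17∠90.0° Ω.

Z = 0 + j27.17 Ω = 27.17∠90.0° Ω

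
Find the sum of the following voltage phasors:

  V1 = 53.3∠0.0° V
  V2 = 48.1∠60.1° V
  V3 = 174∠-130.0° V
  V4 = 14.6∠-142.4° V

Step 1 — Convert each phasor to rectangular form:
  V1 = 53.3·(cos(0.0°) + j·sin(0.0°)) = 53.3 V
  V2 = 48.1·(cos(60.1°) + j·sin(60.1°)) = 23.98 + j41.7 V
  V3 = 174·(cos(-130.0°) + j·sin(-130.0°)) = -111.8 - j133.3 V
  V4 = 14.6·(cos(-142.4°) + j·sin(-142.4°)) = -11.57 - j8.908 V
Step 2 — Sum components: V_total = -46.14 - j100.5 V.
Step 3 — Convert to polar: |V_total| = 110.6 V, ∠V_total = -114.7°.

V_total = 110.6∠-114.7° V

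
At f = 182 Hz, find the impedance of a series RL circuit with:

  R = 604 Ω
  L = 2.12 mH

Step 1 — Angular frequency: ω = 2π·f = 2π·182 = 1144 rad/s.
Step 2 — Component impedances:
  R: Z = R = 604 Ω
  L: Z = jωL = j·1144·0.00212 = 0 + j2.424 Ω
Step 3 — Series combination: Z_total = R + L = 604 + j2.424 Ω = 604∠0.2° Ω.

Z = 604 + j2.424 Ω = 604∠0.2° Ω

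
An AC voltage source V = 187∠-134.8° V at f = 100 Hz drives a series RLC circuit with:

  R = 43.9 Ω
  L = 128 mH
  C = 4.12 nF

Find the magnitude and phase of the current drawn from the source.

Step 1 — Angular frequency: ω = 2π·f = 2π·100 = 628.3 rad/s.
Step 2 — Component impedances:
  R: Z = R = 43.9 Ω
  L: Z = jωL = j·628.3·0.128 = 0 + j80.42 Ω
  C: Z = 1/(jωC) = -j/(ω·C) = 0 - j3.863e+05 Ω
Step 3 — Series combination: Z_total = R + L + C = 43.9 - j3.862e+05 Ω = 3.862e+05∠-90.0° Ω.
Step 4 — Source phasor: V = 187∠-134.8° V = -131.8 - j132.7 V.
Step 5 — Ohm's law: I = V / Z_total = (-131.8 - j132.7) / (43.9 - j3.862e+05) = 0.0003435 - j0.0003412 A.
Step 6 — Convert to polar: |I| = 0.0004842 A, ∠I = -44.8°.

I = 0.0004842∠-44.8° A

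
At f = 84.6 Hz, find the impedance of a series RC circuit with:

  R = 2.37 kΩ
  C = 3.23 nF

Step 1 — Angular frequency: ω = 2π·f = 2π·84.6 = 531.6 rad/s.
Step 2 — Component impedances:
  R: Z = R = 2370 Ω
  C: Z = 1/(jωC) = -j/(ω·C) = 0 - j5.824e+05 Ω
Step 3 — Series combination: Z_total = R + C = 2370 - j5.824e+05 Ω = 5.824e+05∠-89.8° Ω.

Z = 2370 - j5.824e+05 Ω = 5.824e+05∠-89.8° Ω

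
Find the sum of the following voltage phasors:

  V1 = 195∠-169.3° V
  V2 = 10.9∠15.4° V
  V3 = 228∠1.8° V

Step 1 — Convert each phasor to rectangular form:
  V1 = 195·(cos(-169.3°) + j·sin(-169.3°)) = -191.6 - j36.2 V
  V2 = 10.9·(cos(15.4°) + j·sin(15.4°)) = 10.51 + j2.895 V
  V3 = 228·(cos(1.8°) + j·sin(1.8°)) = 227.9 + j7.162 V
Step 2 — Sum components: V_total = 46.79 - j26.15 V.
Step 3 — Convert to polar: |V_total| = 53.6 V, ∠V_total = -29.2°.

V_total = 53.6∠-29.2° V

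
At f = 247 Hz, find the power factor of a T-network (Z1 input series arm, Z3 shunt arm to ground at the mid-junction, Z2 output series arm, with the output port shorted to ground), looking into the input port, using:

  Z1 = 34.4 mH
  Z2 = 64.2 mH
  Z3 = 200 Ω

Step 1 — Angular frequency: ω = 2π·f = 2π·247 = 1552 rad/s.
Step 2 — Component impedances:
  Z1: Z = jωL = j·1552·0.0344 = 0 + j53.39 Ω
  Z2: Z = jωL = j·1552·0.0642 = 0 + j99.63 Ω
  Z3: Z = R = 200 Ω
Step 3 — With the output port shorted to ground, the output series arm Z2 runs from the junction to ground; the shunt arm Z3 also runs from the junction to ground. They appear in parallel: Z3 || Z2 = 39.77 + j79.82 Ω.
Step 4 — Series with input arm Z1: Z_in = Z1 + (Z3 || Z2) = 39.77 + j133.2 Ω = 139∠73.4° Ω.
Step 5 — Power factor: PF = cos(φ) = Re(Z)/|Z| = 39.766/139.02 = 0.286.
Step 6 — Type: Im(Z) = 133.2 ⇒ lagging (phase φ = 73.4°).

PF = 0.286 (lagging, φ = 73.4°)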